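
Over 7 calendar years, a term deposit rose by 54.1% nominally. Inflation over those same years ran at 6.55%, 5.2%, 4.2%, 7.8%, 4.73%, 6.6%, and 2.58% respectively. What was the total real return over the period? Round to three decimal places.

Cumulative inflation factor: 1.0655 × 1.052 × 1.042 × 1.078 × 1.0473 × 1.066 × 1.0258 ≈ 1.44194.
Nominal growth factor: 1.54100. Real growth factor = 1.54100 / 1.44194 ≈ 1.06870.
Total real return ≈ 6.8700%.

6.870%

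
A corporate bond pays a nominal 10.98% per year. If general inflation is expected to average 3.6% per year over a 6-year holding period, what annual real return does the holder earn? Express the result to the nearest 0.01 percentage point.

7.12%

With constant rates the annual real return is the same each year: (1+10.98%)/(1+3.6%) − 1 = 0.07124.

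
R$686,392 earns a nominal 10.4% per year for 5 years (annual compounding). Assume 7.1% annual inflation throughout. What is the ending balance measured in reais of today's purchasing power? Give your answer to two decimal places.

Nominal value at maturity: R$686,392 × (1 + 10.4%)^5 ≈ R$1,125,686.82.
Price-level factor over 5 years: (1 + 7.1%)^5 ≈ 1.4091179726.
The maturity value deflated by that factor is the answer in today's purchasing power.

R$798,859.17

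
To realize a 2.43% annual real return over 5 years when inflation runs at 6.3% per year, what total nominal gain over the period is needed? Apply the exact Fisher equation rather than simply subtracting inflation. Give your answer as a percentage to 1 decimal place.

Required annual nominal rate: (1+2.43%)(1+6.3%) − 1 = 8.88309%.
Cumulative over 5 years: (1 + 0.0888309)^5 − 1 ≈ 0.53039.

53.0%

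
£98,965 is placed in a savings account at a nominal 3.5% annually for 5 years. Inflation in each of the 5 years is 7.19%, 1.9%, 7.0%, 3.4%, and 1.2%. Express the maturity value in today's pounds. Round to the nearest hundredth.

£96,110.34

Nominal value at maturity: £98,965 × (1 + 3.5%)^5 ≈ £117,539.38.
Price-level factor over 5 years: 1.0719 × 1.019 × 1.070 × 1.034 × 1.012 ≈ 1.2229629041.
Dividing the nominal maturity value by the price-level factor gives the value in today's money.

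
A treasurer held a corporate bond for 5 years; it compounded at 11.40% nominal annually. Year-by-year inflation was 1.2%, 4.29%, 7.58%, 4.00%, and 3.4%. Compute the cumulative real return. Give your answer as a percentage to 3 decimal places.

40.513%

Cumulative inflation factor: 1.012 × 1.0429 × 1.0758 × 1.0400 × 1.034 ≈ 1.22098.
Nominal growth factor: 1.71564. Real growth factor = 1.71564 / 1.22098 ≈ 1.40513.
Total real return ≈ 40.5133%.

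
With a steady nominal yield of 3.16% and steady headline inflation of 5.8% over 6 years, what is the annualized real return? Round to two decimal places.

-2.50%

With constant rates the annual real return is the same each year: (1+3.16%)/(1+5.8%) − 1 = -0.02495.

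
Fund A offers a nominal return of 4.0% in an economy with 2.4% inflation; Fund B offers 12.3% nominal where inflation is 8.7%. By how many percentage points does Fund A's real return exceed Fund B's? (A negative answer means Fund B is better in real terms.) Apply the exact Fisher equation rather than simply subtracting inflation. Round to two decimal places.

-1.75

Fund A real return: 1.040/1.024 − 1 = 1.563%.
Fund B real return: 1.123/1.087 − 1 = 3.312%.
Difference: 1.563 − 3.312 = -1.749 pp.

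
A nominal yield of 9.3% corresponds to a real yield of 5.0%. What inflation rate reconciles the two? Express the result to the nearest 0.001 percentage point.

4.095%

From (1+r_nom) = (1+r_real)(1+π), we get 1+π = (1 + 9.3%)/(1 + 5.0%) = 1.093/1.050 ≈ 1.04095.
So π ≈ 4.0952%.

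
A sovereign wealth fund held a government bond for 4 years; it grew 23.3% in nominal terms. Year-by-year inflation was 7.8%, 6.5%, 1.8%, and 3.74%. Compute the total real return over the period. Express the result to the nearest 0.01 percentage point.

1.70%

Cumulative inflation factor: 1.078 × 1.065 × 1.018 × 1.0374 ≈ 1.21245.
Nominal growth factor: 1.23300. Real growth factor = 1.23300 / 1.21245 ≈ 1.01695.
Total real return ≈ 1.6953%.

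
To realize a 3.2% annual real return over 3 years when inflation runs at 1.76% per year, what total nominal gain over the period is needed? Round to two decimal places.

15.82%

Required annual nominal rate: (1+3.2%)(1+1.76%) − 1 = 5.01632%.
Cumulative over 3 years: (1 + 0.0501632)^3 − 1 ≈ 0.15816.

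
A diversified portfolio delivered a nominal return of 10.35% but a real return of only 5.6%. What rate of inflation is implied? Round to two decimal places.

4.50%

From (1+r_nom) = (1+r_real)(1+π), we get 1+π = (1 + 10.35%)/(1 + 5.6%) = 1.1035/1.056 ≈ 1.04498.
So π ≈ 4.4981%.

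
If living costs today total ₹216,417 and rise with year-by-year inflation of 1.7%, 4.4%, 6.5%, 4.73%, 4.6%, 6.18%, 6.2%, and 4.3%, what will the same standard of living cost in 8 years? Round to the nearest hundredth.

Cumulative price-level factor: 1.017 × 1.044 × 1.065 × 1.0473 × 1.046 × 1.0618 × 1.062 × 1.043 ≈ 1.4568854084.
Multiplying ₹216,417 by the price-level factor gives the future nominal sum.

₹315,294.77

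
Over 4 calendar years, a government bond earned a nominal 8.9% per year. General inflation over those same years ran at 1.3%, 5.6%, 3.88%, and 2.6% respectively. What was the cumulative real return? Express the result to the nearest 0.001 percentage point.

Cumulative inflation factor: 1.013 × 1.056 × 1.0388 × 1.026 ≈ 1.14013.
Nominal growth factor: 1.40641. Real growth factor = 1.40641 / 1.14013 ≈ 1.23356.
Total real return ≈ 23.3556%.

23.356%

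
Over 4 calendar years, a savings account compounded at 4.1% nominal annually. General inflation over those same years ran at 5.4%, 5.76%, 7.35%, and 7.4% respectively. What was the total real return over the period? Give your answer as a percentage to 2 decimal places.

Cumulative inflation factor: 1.054 × 1.0576 × 1.0735 × 1.074 ≈ 1.28519.
Nominal growth factor: 1.17436. Real growth factor = 1.17436 / 1.28519 ≈ 0.91377.
Total real return ≈ -8.6235%.

-8.62%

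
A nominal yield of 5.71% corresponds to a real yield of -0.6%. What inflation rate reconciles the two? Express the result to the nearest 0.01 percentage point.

6.35%

From (1+r_nom) = (1+r_real)(1+π), we get 1+π = (1 + 5.71%)/(1 − 0.6%) = 1.0571/0.994 ≈ 1.06348.
So π ≈ 6.3481%.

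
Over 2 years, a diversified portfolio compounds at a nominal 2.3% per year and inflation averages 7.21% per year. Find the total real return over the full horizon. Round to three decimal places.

-8.950%

The annual real rate is (1+2.3%)/(1+7.21%) − 1 = -4.5798%.
Compounded over 2 years: (1 + -0.045798)^2 − 1 ≈ -0.08950.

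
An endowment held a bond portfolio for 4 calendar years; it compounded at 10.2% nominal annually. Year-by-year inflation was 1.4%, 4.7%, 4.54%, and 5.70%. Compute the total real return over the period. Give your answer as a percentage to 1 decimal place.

25.7%

Cumulative inflation factor: 1.014 × 1.047 × 1.0454 × 1.0570 ≈ 1.17312.
Nominal growth factor: 1.47478. Real growth factor = 1.47478 / 1.17312 ≈ 1.25714.
Total real return ≈ 25.7142%.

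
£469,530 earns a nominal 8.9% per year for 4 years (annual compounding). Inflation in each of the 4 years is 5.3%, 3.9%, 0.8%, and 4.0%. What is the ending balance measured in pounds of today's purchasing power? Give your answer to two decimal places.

Nominal value at maturity: £469,530 × (1 + 8.9%)^4 ≈ £660,351.04.
Price-level factor over 4 years: 1.053 × 1.039 × 1.008 × 1.040 ≈ 1.1469323174.
The maturity value deflated by that factor is the answer in today's purchasing power.

£575,754.15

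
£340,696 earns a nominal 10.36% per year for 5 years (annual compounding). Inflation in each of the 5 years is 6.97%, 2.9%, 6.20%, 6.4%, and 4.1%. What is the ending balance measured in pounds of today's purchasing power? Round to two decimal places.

£430,755.91

Nominal value at maturity: £340,696 × (1 + 10.36%)^5 ≈ £557,731.91.
Price-level factor over 5 years: 1.0697 × 1.029 × 1.0620 × 1.064 × 1.041 ≈ 1.2947748196.
Dividing the nominal maturity value by the price-level factor gives the value in today's money.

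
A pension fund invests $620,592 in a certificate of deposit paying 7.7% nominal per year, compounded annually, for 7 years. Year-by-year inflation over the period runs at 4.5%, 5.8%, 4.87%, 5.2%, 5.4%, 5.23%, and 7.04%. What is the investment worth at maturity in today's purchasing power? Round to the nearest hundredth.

Nominal value at maturity: $620,592 × (1 + 7.7%)^7 ≈ $1,043,076.34.
Price-level factor over 7 years: 1.045 × 1.058 × 1.0487 × 1.052 × 1.054 × 1.0523 × 1.0704 ≈ 1.4480889770.
The maturity value deflated by that factor is the answer in today's purchasing power.

$720,312.33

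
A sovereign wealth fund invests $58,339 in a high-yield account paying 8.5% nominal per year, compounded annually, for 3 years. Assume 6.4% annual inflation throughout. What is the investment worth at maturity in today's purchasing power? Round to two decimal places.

Nominal value at maturity: $58,339 × (1 + 8.5%)^3 ≈ $74,515.77.
Price-level factor over 3 years: (1 + 6.4%)^3 = 1.204550144.
Dividing the nominal maturity value by the price-level factor gives the value in today's money.

$61,861.91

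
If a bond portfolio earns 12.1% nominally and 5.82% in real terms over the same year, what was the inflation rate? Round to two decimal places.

5.93%

From (1+r_nom) = (1+r_real)(1+π), we get 1+π = (1 + 12.1%)/(1 + 5.82%) = 1.121/1.0582 ≈ 1.05935.
So π ≈ 5.9346%.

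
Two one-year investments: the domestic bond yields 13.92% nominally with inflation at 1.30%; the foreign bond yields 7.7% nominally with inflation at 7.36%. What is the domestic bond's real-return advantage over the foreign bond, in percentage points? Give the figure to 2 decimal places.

The domestic bond real return: 1.1392/1.0130 − 1 = 12.458%.
The foreign bond real return: 1.077/1.0736 − 1 = 0.317%.
Difference: 12.458 − 0.317 = 12.141 pp.

12.14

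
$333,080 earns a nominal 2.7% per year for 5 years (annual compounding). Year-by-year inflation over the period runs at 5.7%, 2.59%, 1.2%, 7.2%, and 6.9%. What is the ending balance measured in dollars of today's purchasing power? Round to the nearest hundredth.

$302,599.18

Nominal value at maturity: $333,080 × (1 + 2.7%)^5 ≈ $380,540.40.
Price-level factor over 5 years: 1.057 × 1.0259 × 1.012 × 1.072 × 1.069 ≈ 1.2575724662.
The maturity value deflated by that factor is the answer in today's purchasing power.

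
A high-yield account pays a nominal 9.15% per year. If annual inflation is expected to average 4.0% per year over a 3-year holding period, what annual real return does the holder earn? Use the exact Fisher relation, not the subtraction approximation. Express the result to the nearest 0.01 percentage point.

4.95%

With constant rates the annual real return is the same each year: (1+9.15%)/(1+4.0%) − 1 = 0.04952.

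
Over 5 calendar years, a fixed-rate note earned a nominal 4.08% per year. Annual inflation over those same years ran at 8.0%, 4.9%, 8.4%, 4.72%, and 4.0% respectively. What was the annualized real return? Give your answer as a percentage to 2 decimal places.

-1.80%

Cumulative inflation factor: 1.080 × 1.049 × 1.084 × 1.0472 × 1.040 ≈ 1.33749.
Nominal growth factor: 1.22134. Real growth factor = 1.22134 / 1.33749 ≈ 0.91316.
Annualized: 0.91316^(1/5) − 1 ≈ -0.01801.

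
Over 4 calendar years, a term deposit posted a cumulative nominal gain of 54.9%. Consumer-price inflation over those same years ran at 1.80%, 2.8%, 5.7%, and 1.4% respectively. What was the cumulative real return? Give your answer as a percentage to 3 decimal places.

38.101%

Cumulative inflation factor: 1.0180 × 1.028 × 1.057 × 1.014 ≈ 1.12164.
Nominal growth factor: 1.54900. Real growth factor = 1.54900 / 1.12164 ≈ 1.38101.
Total real return ≈ 38.1012%.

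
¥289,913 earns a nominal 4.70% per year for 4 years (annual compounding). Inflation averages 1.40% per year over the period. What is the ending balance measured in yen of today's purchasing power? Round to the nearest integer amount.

¥329,536

Nominal value at maturity: ¥289,913 × (1 + 4.70%)^4 ≈ ¥348,381.
Price-level factor over 4 years: (1 + 1.40%)^4 ≈ 1.0571870144.
The maturity value deflated by that factor is the answer in today's purchasing power.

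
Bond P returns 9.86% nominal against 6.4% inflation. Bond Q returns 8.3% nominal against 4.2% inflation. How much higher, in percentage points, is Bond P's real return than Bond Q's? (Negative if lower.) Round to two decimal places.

Bond P real return: 1.0986/1.064 − 1 = 3.252%.
Bond Q real return: 1.083/1.042 − 1 = 3.935%.
Difference: 3.252 − 3.935 = -0.683 pp.

-0.68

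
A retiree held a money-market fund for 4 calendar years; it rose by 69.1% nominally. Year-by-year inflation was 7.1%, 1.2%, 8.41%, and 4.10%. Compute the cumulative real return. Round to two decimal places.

38.25%

Cumulative inflation factor: 1.071 × 1.012 × 1.0841 × 1.0410 ≈ 1.22318.
Nominal growth factor: 1.69100. Real growth factor = 1.69100 / 1.22318 ≈ 1.38246.
Total real return ≈ 38.2463%.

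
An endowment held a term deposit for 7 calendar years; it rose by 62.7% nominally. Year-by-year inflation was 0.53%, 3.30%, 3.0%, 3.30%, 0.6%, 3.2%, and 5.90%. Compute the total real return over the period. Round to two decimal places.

Cumulative inflation factor: 1.0053 × 1.0330 × 1.030 × 1.0330 × 1.006 × 1.032 × 1.0590 ≈ 1.21481.
Nominal growth factor: 1.62700. Real growth factor = 1.62700 / 1.21481 ≈ 1.33931.
Total real return ≈ 33.9308%.

33.93%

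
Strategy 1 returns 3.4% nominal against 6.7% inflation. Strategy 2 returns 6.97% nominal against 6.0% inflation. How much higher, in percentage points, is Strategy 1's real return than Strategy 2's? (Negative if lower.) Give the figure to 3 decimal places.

Strategy 1 real return: 1.034/1.067 − 1 = -3.0928%.
Strategy 2 real return: 1.0697/1.060 − 1 = 0.9151%.
Difference: -3.0928 − 0.9151 = -4.0079 pp.

-4.008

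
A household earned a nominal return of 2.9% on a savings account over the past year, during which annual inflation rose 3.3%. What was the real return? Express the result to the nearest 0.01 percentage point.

Real return via the Fisher equation: (1 + 2.9%)/(1 + 3.3%) − 1 = 1.029/1.033 − 1 ≈ -0.00387.

-0.39%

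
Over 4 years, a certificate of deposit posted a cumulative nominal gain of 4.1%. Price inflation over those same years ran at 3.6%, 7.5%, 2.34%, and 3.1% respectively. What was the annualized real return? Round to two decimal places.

Cumulative inflation factor: 1.036 × 1.075 × 1.0234 × 1.031 ≈ 1.17509.
Nominal growth factor: 1.04100. Real growth factor = 1.04100 / 1.17509 ≈ 0.88589.
Annualized: 0.88589^(1/4) − 1 ≈ -0.02984.

-2.98%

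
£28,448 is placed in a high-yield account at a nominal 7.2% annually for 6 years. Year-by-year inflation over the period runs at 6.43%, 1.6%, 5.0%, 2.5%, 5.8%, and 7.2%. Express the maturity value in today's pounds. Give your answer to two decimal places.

Nominal value at maturity: £28,448 × (1 + 7.2%)^6 ≈ £43,173.82.
Price-level factor over 6 years: 1.0643 × 1.016 × 1.050 × 1.025 × 1.058 × 1.072 ≈ 1.3199314825.
The maturity value deflated by that factor is the answer in today's purchasing power.

£32,709.14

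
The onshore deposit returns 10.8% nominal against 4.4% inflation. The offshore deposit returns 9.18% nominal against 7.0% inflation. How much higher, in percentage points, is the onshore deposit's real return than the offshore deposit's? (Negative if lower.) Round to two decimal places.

4.09

The onshore deposit real return: 1.108/1.044 − 1 = 6.130%.
The offshore deposit real return: 1.0918/1.070 − 1 = 2.037%.
Difference: 6.130 − 2.037 = 4.093 pp.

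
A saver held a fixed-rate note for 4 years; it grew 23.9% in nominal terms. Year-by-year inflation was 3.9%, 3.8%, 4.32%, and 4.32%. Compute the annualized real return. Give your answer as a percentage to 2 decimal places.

Cumulative inflation factor: 1.039 × 1.038 × 1.0432 × 1.0432 ≈ 1.17368.
Nominal growth factor: 1.23900. Real growth factor = 1.23900 / 1.17368 ≈ 1.05566.
Annualized: 1.05566^(1/4) − 1 ≈ 0.01363.

1.36%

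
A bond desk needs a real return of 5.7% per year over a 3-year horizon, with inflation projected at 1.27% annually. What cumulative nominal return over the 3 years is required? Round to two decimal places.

Required annual nominal rate: (1+5.7%)(1+1.27%) − 1 = 7.04239%.
Cumulative over 3 years: (1 + 0.0704239)^3 − 1 ≈ 0.22650.

22.65%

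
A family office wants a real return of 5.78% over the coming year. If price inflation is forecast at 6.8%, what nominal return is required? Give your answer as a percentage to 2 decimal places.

By the Fisher equation, 1 + r_nom = (1 + 5.78%)(1 + 6.8%) = 1.0578 × 1.068 = 1.1297304.
So r_nom = 12.97304%.

12.97%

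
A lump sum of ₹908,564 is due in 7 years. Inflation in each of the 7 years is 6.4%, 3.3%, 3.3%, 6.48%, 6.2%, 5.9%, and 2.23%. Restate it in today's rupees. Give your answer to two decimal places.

₹653,651.67

Price-level factor over 7 years: 1.064 × 1.033 × 1.033 × 1.0648 × 1.062 × 1.059 × 1.0223 ≈ 1.3899819195.
Purchasing power today: ₹908,564 divided by that factor.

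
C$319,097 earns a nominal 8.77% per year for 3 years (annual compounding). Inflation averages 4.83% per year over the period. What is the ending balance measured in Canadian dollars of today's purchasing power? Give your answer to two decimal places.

Nominal value at maturity: C$319,097 × (1 + 8.77%)^3 ≈ C$410,629.46.
Price-level factor over 3 years: (1 + 4.83%)^3 ≈ 1.1520113486.
The maturity value deflated by that factor is the answer in today's purchasing power.

C$356,445.67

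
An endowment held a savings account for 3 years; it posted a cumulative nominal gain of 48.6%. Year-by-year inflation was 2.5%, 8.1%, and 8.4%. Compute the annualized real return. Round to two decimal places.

7.35%

Cumulative inflation factor: 1.025 × 1.081 × 1.084 ≈ 1.20110.
Nominal growth factor: 1.48600. Real growth factor = 1.48600 / 1.20110 ≈ 1.23720.
Annualized: 1.23720^(1/3) − 1 ≈ 0.07353.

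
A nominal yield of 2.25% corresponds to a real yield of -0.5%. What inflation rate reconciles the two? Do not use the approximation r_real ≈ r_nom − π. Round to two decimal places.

From (1+r_nom) = (1+r_real)(1+π), we get 1+π = (1 + 2.25%)/(1 − 0.5%) = 1.0225/0.995 ≈ 1.02764.
So π ≈ 2.7638%.

2.76%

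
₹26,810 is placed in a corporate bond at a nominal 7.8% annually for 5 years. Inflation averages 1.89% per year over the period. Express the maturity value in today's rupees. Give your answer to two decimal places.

Nominal value at maturity: ₹26,810 × (1 + 7.8%)^5 ≈ ₹39,029.29.
Price-level factor over 5 years: (1 + 1.89%)^5 ≈ 1.0981402531.
Dividing the nominal maturity value by the price-level factor gives the value in today's money.

₹35,541.26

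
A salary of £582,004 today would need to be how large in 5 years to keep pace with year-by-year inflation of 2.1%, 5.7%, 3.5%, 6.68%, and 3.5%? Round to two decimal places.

Cumulative price-level factor: 1.021 × 1.057 × 1.035 × 1.0668 × 1.035 ≈ 1.2332878018.
The nominal amount required is £582,004 scaled up by that factor.

£717,778.43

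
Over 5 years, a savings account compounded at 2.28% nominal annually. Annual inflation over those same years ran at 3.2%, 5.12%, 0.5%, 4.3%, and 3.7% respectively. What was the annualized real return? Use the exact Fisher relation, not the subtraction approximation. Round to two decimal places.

Cumulative inflation factor: 1.032 × 1.0512 × 1.005 × 1.043 × 1.037 ≈ 1.17922.
Nominal growth factor: 1.11932. Real growth factor = 1.11932 / 1.17922 ≈ 0.94920.
Annualized: 0.94920^(1/5) − 1 ≈ -0.01037.

-1.04%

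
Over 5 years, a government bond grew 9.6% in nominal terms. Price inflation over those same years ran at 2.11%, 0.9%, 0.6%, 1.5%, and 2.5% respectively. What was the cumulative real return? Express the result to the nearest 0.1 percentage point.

1.6%

Cumulative inflation factor: 1.0211 × 1.009 × 1.006 × 1.015 × 1.025 ≈ 1.07832.
Nominal growth factor: 1.09600. Real growth factor = 1.09600 / 1.07832 ≈ 1.01640.
Total real return ≈ 1.6397%.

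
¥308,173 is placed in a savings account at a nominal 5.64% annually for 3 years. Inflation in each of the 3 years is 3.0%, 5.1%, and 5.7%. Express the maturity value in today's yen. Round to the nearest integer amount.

¥317,515

Nominal value at maturity: ¥308,173 × (1 + 5.64%)^3 ≈ ¥363,312.
Price-level factor over 3 years: 1.030 × 1.051 × 1.057 = 1.14423421.
Dividing the nominal maturity value by the price-level factor gives the value in today's money.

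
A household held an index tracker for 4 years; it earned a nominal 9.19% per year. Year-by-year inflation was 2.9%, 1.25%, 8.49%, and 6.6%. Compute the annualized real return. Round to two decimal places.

4.22%

Cumulative inflation factor: 1.029 × 1.0125 × 1.0849 × 1.066 ≈ 1.20492.
Nominal growth factor: 1.42145. Real growth factor = 1.42145 / 1.20492 ≈ 1.17971.
Annualized: 1.17971^(1/4) − 1 ≈ 0.04218.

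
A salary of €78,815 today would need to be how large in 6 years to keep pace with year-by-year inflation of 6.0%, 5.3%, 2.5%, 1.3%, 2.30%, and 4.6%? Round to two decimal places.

Cumulative price-level factor: 1.060 × 1.053 × 1.025 × 1.013 × 1.0230 × 1.046 ≈ 1.2401518499.
The nominal amount required is €78,815 scaled up by that factor.

€97,742.57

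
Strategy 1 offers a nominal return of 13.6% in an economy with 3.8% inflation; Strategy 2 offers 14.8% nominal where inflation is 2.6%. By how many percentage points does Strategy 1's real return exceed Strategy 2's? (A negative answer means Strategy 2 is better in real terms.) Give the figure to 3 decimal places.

Strategy 1 real return: 1.136/1.038 − 1 = 9.4412%.
Strategy 2 real return: 1.148/1.026 − 1 = 11.8908%.
Difference: 9.4412 − 11.8908 = -2.4496 pp.

-2.450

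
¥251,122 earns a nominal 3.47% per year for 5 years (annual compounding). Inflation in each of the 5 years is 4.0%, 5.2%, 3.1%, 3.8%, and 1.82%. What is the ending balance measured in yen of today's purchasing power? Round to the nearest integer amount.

¥249,815

Nominal value at maturity: ¥251,122 × (1 + 3.47%)^5 ≈ ¥297,822.
Price-level factor over 5 years: 1.040 × 1.052 × 1.031 × 1.038 × 1.0182 ≈ 1.1921700045.
Dividing the nominal maturity value by the price-level factor gives the value in today's money.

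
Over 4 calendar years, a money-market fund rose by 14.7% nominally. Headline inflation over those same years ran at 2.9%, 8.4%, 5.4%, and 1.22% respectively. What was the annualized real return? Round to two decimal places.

Cumulative inflation factor: 1.029 × 1.084 × 1.054 × 1.0122 ≈ 1.19001.
Nominal growth factor: 1.14700. Real growth factor = 1.14700 / 1.19001 ≈ 0.96386.
Annualized: 0.96386^(1/4) − 1 ≈ -0.00916.

-0.92%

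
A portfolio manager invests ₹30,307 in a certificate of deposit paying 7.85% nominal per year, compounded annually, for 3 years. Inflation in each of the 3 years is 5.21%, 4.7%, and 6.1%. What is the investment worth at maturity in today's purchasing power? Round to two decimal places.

₹32,530.02

Nominal value at maturity: ₹30,307 × (1 + 7.85%)^3 ≈ ₹38,019.24.
Price-level factor over 3 years: 1.0521 × 1.047 × 1.061 = 1.1687431707.
The maturity value deflated by that factor is the answer in today's purchasing power.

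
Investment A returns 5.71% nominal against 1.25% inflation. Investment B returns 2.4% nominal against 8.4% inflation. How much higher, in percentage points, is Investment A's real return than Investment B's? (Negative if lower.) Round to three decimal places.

Investment A real return: 1.0571/1.0125 − 1 = 4.4049%.
Investment B real return: 1.024/1.084 − 1 = -5.5351%.
Difference: 4.4049 − (-5.5351) = 9.9400 pp.

9.940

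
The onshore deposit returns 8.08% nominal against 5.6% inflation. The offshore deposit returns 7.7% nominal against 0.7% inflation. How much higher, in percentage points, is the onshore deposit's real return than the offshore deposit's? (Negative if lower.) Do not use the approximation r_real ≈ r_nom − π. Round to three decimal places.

-4.603

The onshore deposit real return: 1.0808/1.056 − 1 = 2.3485%.
The offshore deposit real return: 1.077/1.007 − 1 = 6.9513%.
Difference: 2.3485 − 6.9513 = -4.6028 pp.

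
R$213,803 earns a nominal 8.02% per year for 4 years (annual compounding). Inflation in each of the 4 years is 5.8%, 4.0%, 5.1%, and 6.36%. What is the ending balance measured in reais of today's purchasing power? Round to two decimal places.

R$236,663.04

Nominal value at maturity: R$213,803 × (1 + 8.02%)^4 ≈ R$291,092.15.
Price-level factor over 4 years: 1.058 × 1.040 × 1.051 × 1.0636 ≈ 1.2299856700.
Dividing the nominal maturity value by the price-level factor gives the value in today's money.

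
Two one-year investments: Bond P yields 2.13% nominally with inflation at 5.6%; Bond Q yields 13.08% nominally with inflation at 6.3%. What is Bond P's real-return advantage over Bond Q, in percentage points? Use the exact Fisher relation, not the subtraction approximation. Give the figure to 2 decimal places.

Bond P real return: 1.0213/1.056 − 1 = -3.286%.
Bond Q real return: 1.1308/1.063 − 1 = 6.378%.
Difference: -3.286 − 6.378 = -9.664 pp.

-9.66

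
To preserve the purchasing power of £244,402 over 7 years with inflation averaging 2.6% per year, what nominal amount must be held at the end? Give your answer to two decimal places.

£292,507.01

Cumulative price-level factor: (1+2.6%)^7 ≈ 1.1968274058.
The nominal amount required is £244,402 scaled up by that factor.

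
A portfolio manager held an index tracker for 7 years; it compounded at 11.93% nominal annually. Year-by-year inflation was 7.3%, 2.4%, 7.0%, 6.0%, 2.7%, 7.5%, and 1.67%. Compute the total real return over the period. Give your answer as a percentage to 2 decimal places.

Cumulative inflation factor: 1.073 × 1.024 × 1.070 × 1.060 × 1.027 × 1.075 × 1.0167 ≈ 1.39882.
Nominal growth factor: 2.20103. Real growth factor = 2.20103 / 1.39882 ≈ 1.57349.
Total real return ≈ 57.3492%.

57.35%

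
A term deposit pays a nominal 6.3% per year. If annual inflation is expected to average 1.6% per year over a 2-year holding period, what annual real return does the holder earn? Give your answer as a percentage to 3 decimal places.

4.626%

With constant rates the annual real return is the same each year: (1+6.3%)/(1+1.6%) − 1 = 0.04626.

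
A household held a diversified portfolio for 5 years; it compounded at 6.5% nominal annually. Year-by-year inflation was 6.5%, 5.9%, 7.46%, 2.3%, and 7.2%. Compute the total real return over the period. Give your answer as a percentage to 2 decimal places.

Cumulative inflation factor: 1.065 × 1.059 × 1.0746 × 1.023 × 1.072 ≈ 1.32912.
Nominal growth factor: 1.37009. Real growth factor = 1.37009 / 1.32912 ≈ 1.03083.
Total real return ≈ 3.0826%.

3.08%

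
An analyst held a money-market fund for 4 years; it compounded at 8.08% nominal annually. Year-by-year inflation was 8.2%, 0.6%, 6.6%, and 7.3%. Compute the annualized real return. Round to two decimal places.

Cumulative inflation factor: 1.082 × 1.006 × 1.066 × 1.073 ≈ 1.24504.
Nominal growth factor: 1.36452. Real growth factor = 1.36452 / 1.24504 ≈ 1.09597.
Annualized: 1.09597^(1/4) − 1 ≈ 0.02317.

2.32%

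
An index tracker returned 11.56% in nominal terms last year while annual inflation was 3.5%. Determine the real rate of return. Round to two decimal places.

Real return via the Fisher equation: (1 + 11.56%)/(1 + 3.5%) − 1 = 1.1156/1.035 − 1 ≈ 0.07787.

7.79%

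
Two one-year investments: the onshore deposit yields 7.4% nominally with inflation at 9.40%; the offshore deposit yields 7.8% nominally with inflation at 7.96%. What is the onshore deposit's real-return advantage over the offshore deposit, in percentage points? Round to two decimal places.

The onshore deposit real return: 1.074/1.0940 − 1 = -1.828%.
The offshore deposit real return: 1.078/1.0796 − 1 = -0.148%.
Difference: -1.828 − (-0.148) = -1.680 pp.

-1.68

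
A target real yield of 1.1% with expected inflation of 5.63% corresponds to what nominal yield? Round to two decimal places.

6.79%

By the Fisher equation, 1 + r_nom = (1 + 1.1%)(1 + 5.63%) = 1.011 × 1.0563 = 1.0679193.
So r_nom = 6.79193%.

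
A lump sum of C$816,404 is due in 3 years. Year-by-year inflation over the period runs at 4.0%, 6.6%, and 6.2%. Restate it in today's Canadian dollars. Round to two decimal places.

Price-level factor over 3 years: 1.040 × 1.066 × 1.062 = 1.17737568.
Purchasing power today: C$816,404 divided by that factor.

C$693,409.94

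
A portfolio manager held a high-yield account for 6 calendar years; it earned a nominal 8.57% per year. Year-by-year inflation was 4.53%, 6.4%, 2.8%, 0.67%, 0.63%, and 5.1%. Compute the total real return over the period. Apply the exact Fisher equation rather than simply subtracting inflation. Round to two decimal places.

Cumulative inflation factor: 1.0453 × 1.064 × 1.028 × 1.0067 × 1.0063 × 1.051 ≈ 1.21732.
Nominal growth factor: 1.63779. Real growth factor = 1.63779 / 1.21732 ≈ 1.34541.
Total real return ≈ 34.5405%.

34.54%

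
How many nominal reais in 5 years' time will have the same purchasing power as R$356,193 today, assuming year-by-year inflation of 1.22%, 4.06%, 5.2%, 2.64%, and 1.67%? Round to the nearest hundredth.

Cumulative price-level factor: 1.0122 × 1.0406 × 1.052 × 1.0264 × 1.0167 ≈ 1.1563128748.
The nominal amount required is R$356,193 scaled up by that factor.

R$411,870.55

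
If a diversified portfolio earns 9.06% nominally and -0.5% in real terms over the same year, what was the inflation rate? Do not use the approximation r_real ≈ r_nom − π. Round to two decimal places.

From (1+r_nom) = (1+r_real)(1+π), we get 1+π = (1 + 9.06%)/(1 − 0.5%) = 1.0906/0.995 ≈ 1.09608.
So π ≈ 9.6080%.

9.61%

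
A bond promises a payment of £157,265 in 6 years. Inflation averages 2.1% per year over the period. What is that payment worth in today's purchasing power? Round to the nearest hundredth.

£138,828.18

Price-level factor over 6 years: (1 + 2.1%)^6 ≈ 1.1328031618.
Purchasing power today: £157,265 divided by that factor.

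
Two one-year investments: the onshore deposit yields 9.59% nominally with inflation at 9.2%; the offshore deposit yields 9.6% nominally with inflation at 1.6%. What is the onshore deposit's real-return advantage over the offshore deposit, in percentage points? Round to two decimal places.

-7.52

The onshore deposit real return: 1.0959/1.092 − 1 = 0.357%.
The offshore deposit real return: 1.096/1.016 − 1 = 7.874%.
Difference: 0.357 − 7.874 = -7.517 pp.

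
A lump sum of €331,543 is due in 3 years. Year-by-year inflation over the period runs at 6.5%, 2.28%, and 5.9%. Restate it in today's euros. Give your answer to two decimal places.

Price-level factor over 3 years: 1.065 × 1.0228 × 1.059 = 1.153549638.
Purchasing power today: €331,543 divided by that factor.

€287,411.13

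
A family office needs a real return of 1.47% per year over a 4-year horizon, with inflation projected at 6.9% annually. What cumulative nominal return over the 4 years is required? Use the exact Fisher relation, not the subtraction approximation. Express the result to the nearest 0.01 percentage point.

38.44%

Required annual nominal rate: (1+1.47%)(1+6.9%) − 1 = 8.47143%.
Cumulative over 4 years: (1 + 0.0847143)^4 − 1 ≈ 0.38440.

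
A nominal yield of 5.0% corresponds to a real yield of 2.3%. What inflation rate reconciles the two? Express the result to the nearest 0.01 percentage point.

2.64%

From (1+r_nom) = (1+r_real)(1+π), we get 1+π = (1 + 5.0%)/(1 + 2.3%) = 1.050/1.023 ≈ 1.02639.
So π ≈ 2.6393%.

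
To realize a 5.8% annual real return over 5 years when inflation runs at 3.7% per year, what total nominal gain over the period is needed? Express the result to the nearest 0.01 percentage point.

58.97%

Required annual nominal rate: (1+5.8%)(1+3.7%) − 1 = 9.7146%.
Cumulative over 5 years: (1 + 0.097146)^5 − 1 ≈ 0.58973.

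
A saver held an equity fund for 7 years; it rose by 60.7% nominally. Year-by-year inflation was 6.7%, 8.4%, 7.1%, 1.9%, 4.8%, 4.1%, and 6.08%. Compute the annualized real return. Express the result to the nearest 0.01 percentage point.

1.37%

Cumulative inflation factor: 1.067 × 1.084 × 1.071 × 1.019 × 1.048 × 1.041 × 1.0608 ≈ 1.46084.
Nominal growth factor: 1.60700. Real growth factor = 1.60700 / 1.46084 ≈ 1.10005.
Annualized: 1.10005^(1/7) − 1 ≈ 0.01372.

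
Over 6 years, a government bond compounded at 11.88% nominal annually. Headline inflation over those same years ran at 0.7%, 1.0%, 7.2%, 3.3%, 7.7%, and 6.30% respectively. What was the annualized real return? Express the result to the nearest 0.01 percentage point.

7.24%

Cumulative inflation factor: 1.007 × 1.010 × 1.072 × 1.033 × 1.077 × 1.0630 ≈ 1.28942.
Nominal growth factor: 1.96117. Real growth factor = 1.96117 / 1.28942 ≈ 1.52097.
Annualized: 1.52097^(1/6) − 1 ≈ 0.07239.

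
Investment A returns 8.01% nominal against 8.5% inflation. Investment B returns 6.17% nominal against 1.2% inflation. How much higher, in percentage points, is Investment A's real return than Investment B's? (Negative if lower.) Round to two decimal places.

Investment A real return: 1.0801/1.085 − 1 = -0.452%.
Investment B real return: 1.0617/1.012 − 1 = 4.911%.
Difference: -0.452 − 4.911 = -5.363 pp.

-5.36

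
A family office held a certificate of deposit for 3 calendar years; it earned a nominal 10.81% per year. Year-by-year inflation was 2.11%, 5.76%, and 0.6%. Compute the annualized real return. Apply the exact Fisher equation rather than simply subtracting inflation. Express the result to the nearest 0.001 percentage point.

Cumulative inflation factor: 1.0211 × 1.0576 × 1.006 ≈ 1.08639.
Nominal growth factor: 1.36062. Real growth factor = 1.36062 / 1.08639 ≈ 1.25242.
Annualized: 1.25242^(1/3) − 1 ≈ 0.07791.

7.791%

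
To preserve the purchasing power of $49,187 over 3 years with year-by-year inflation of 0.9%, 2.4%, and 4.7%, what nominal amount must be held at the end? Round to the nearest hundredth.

Cumulative price-level factor: 1.009 × 1.024 × 1.047 = 1.081777152.
Multiplying $49,187 by the price-level factor gives the future nominal sum.

$53,209.37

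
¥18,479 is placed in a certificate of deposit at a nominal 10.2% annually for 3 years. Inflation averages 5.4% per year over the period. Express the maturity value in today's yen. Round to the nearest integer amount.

Nominal value at maturity: ¥18,479 × (1 + 10.2%)^3 ≈ ¥24,730.
Price-level factor over 3 years: (1 + 5.4%)^3 = 1.170905464.
The maturity value deflated by that factor is the answer in today's purchasing power.

¥21,120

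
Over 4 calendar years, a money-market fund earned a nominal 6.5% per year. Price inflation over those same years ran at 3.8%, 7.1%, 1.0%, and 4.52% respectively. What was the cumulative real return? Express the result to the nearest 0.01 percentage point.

9.62%

Cumulative inflation factor: 1.038 × 1.071 × 1.010 × 1.0452 ≈ 1.17357.
Nominal growth factor: 1.28647. Real growth factor = 1.28647 / 1.17357 ≈ 1.09620.
Total real return ≈ 9.6203%.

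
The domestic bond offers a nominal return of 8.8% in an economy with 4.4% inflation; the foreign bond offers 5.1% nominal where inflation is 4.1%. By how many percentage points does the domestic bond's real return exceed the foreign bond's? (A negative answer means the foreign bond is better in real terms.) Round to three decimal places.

The domestic bond real return: 1.088/1.044 − 1 = 4.2146%.
The foreign bond real return: 1.051/1.041 − 1 = 0.9606%.
Difference: 4.2146 − 0.9606 = 3.2540 pp.

3.254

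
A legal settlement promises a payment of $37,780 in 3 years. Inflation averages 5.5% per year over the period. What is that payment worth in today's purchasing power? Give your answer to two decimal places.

$32,173.96

Price-level factor over 3 years: (1 + 5.5%)^3 = 1.174241375.
Purchasing power today: $37,780 divided by that factor.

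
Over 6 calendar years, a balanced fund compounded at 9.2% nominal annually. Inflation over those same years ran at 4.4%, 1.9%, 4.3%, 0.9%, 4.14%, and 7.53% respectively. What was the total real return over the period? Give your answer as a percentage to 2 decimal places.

Cumulative inflation factor: 1.044 × 1.019 × 1.043 × 1.009 × 1.0414 × 1.0753 ≈ 1.25371.
Nominal growth factor: 1.69565. Real growth factor = 1.69565 / 1.25371 ≈ 1.35250.
Total real return ≈ 35.2504%.

35.25%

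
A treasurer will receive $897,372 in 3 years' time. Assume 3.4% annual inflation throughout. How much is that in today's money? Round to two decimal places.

$811,728.69

Price-level factor over 3 years: (1 + 3.4%)^3 = 1.105507304.
Purchasing power today: $897,372 divided by that factor.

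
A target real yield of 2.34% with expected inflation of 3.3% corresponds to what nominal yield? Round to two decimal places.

By the Fisher equation, 1 + r_nom = (1 + 2.34%)(1 + 3.3%) = 1.0234 × 1.033 = 1.0571722.
So r_nom = 5.71722%.

5.72%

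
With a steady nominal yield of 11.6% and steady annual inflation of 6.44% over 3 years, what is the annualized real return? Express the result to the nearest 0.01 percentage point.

4.85%

With constant rates the annual real return is the same each year: (1+11.6%)/(1+6.44%) − 1 = 0.04848.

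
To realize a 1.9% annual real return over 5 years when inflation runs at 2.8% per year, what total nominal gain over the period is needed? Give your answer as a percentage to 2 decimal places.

Required annual nominal rate: (1+1.9%)(1+2.8%) − 1 = 4.7532%.
Cumulative over 5 years: (1 + 0.047532)^5 − 1 ≈ 0.26135.

26.14%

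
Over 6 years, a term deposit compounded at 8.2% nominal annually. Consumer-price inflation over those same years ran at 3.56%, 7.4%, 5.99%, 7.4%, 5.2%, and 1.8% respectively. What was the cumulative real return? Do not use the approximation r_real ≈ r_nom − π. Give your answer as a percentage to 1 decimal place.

18.3%

Cumulative inflation factor: 1.0356 × 1.074 × 1.0599 × 1.074 × 1.052 × 1.018 ≈ 1.35590.
Nominal growth factor: 1.60459. Real growth factor = 1.60459 / 1.35590 ≈ 1.18341.
Total real return ≈ 18.3408%.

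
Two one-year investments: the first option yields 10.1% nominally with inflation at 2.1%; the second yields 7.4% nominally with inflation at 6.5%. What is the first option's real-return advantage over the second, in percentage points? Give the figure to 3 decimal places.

The first option real return: 1.101/1.021 − 1 = 7.8355%.
The second real return: 1.074/1.065 − 1 = 0.8451%.
Difference: 7.8355 − 0.8451 = 6.9904 pp.

6.990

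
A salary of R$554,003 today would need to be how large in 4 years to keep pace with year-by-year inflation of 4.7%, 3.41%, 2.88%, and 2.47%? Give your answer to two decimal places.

Cumulative price-level factor: 1.047 × 1.0341 × 1.0288 × 1.0247 ≈ 1.1413974858.
The nominal amount required is R$554,003 scaled up by that factor.

R$632,337.63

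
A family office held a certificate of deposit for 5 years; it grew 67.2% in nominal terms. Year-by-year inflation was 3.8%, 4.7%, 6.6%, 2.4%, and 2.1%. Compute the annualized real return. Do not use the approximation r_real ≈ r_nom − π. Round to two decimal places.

Cumulative inflation factor: 1.038 × 1.047 × 1.066 × 1.024 × 1.021 ≈ 1.21123.
Nominal growth factor: 1.67200. Real growth factor = 1.67200 / 1.21123 ≈ 1.38041.
Annualized: 1.38041^(1/5) − 1 ≈ 0.06660.

6.66%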